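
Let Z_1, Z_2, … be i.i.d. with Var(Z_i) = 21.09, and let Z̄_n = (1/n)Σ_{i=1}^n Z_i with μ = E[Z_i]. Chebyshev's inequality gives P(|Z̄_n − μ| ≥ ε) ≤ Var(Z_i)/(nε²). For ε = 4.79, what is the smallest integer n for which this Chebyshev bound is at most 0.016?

58

Require 21.09/(n·4.79²) ≤ 0.016, i.e. n ≥ 21.09/(0.016·4.79²) = 57.449.
The smallest integer n is 58.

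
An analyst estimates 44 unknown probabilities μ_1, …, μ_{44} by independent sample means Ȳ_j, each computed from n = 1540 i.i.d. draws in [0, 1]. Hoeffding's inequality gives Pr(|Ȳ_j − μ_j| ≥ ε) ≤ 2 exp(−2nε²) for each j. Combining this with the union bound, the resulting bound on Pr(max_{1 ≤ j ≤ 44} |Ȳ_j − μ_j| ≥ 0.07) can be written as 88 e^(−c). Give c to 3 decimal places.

Union bound over the 44 events: Pr(max_{1 ≤ j ≤ 44} |Ȳ_j − μ_j| ≥ 0.07) ≤ 44·2·exp(−2nε²) = 88 exp(−2·1540·0.07²).
So c = 2·1540·0.07² = 15.0920.

15.092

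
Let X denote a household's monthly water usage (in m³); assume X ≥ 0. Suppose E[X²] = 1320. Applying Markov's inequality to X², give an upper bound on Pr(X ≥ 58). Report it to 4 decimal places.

Since X ≥ 0, the event {X ≥ 58} is the same as {X² ≥ 3364}.
Markov's inequality applied to X² gives Pr(X² ≥ 3364) ≤ E[X²]/3364 = 1320/3364 = 0.3924.

0.3924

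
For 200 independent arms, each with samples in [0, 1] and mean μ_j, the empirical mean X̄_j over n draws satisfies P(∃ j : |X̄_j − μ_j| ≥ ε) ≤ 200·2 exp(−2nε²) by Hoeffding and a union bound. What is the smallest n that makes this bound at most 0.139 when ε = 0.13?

Need 2·200·exp(−2nε²) ≤ 0.139, i.e. exp(−2nε²) ≤ 0.139/400.
So 2nε² ≥ ln(400/0.139) = 7.964746.
Hence n ≥ 7.964746/(2·0.13²) = 235.643.
The smallest integer n is 236.

236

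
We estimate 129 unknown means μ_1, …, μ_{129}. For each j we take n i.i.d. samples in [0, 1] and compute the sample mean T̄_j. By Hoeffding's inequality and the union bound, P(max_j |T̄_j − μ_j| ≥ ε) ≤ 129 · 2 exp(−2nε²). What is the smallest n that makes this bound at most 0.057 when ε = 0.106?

375

Need 2·129·exp(−2nε²) ≤ 0.057, i.e. exp(−2nε²) ≤ 0.057/258.
So 2nε² ≥ ln(258/0.057) = 8.417664.
Hence n ≥ 8.417664/(2·0.106²) = 374.585.
The smallest integer n is 375.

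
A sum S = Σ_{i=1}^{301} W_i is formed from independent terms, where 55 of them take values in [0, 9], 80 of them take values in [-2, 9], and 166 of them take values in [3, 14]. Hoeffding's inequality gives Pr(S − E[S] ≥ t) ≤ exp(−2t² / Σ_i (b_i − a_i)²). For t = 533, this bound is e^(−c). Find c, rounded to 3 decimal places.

Σ(b_i − a_i)² = 55·9² + 80·11² + 166·11² = 34221.
c = 2t² / 34221 = 2·533² / 34221 = 16.6032.

16.603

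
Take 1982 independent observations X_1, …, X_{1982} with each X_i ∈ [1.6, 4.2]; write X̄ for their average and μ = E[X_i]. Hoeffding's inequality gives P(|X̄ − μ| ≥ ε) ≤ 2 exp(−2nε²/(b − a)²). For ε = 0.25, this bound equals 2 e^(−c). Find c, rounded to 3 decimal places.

36.649

c = 2nε²/(b − a)² = 2·1982·0.25² / 2.6² = 36.6494.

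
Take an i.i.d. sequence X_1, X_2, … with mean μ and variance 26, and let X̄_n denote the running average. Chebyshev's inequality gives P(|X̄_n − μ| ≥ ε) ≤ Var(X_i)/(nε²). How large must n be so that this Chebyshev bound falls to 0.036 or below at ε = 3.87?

49

Require 26/(n·3.87²) ≤ 0.036, i.e. n ≥ 26/(0.036·3.87²) = 48.222.
The smallest integer n is 49.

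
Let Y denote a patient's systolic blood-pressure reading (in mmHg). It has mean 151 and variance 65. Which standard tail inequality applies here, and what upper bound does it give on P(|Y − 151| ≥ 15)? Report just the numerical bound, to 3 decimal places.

Mean and variance are known, so Chebyshev's inequality applies.
Chebyshev: P(|Y − μ| ≥ t) ≤ Var(Y)/t².
Bound = 65 / 225 = 0.2889.

0.289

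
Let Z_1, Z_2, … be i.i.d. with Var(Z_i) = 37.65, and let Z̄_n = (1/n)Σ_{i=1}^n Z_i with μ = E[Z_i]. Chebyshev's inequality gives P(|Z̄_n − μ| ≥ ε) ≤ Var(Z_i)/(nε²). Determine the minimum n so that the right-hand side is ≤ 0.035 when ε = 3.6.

Require 37.65/(n·3.6²) ≤ 0.035, i.e. n ≥ 37.65/(0.035·3.6²) = 83.003.
The smallest integer n is 84.

84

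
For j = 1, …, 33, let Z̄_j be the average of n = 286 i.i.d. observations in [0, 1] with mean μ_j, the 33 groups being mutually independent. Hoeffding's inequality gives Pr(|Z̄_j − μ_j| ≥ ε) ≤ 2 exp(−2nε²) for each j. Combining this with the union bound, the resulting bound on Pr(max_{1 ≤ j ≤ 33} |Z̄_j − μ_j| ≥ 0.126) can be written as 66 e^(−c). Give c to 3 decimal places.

Union bound over the 33 events: Pr(max_{1 ≤ j ≤ 33} |Z̄_j − μ_j| ≥ 0.126) ≤ 33·2·exp(−2nε²) = 66 exp(−2·286·0.126²).
So c = 2·286·0.126² = 9.0811.

9.081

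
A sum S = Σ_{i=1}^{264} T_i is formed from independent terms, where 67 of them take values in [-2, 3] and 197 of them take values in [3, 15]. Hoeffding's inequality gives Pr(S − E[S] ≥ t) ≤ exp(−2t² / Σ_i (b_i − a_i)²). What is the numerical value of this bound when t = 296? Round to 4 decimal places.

0.0029

Σ(b_i − a_i)² = 67·5² + 197·12² = 30043.
Exponent = 2·296² / 30043 = 5.83271.
Bound = exp(−5.83271) = 0.00293.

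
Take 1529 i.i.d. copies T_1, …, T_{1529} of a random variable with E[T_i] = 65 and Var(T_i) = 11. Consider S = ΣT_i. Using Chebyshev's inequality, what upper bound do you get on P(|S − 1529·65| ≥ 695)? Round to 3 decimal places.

Var(S) = n·Var(T_i) = 1529·11 = 16819.
Chebyshev: P(|S − 1529·65| ≥ 695) ≤ Var(S)/695² = 16819/483025 = 0.0348.

0.035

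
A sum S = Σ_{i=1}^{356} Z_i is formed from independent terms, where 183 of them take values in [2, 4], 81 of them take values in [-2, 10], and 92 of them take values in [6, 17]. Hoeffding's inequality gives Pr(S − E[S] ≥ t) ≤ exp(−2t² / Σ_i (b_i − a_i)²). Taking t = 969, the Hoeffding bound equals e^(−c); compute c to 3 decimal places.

Σ(b_i − a_i)² = 183·2² + 81·12² + 92·11² = 23528.
c = 2t² / 23528 = 2·969² / 23528 = 79.8165.

79.816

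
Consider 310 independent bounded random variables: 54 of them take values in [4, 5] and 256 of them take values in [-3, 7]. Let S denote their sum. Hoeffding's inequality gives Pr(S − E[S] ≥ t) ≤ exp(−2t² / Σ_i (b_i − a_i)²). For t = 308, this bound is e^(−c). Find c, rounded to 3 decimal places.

Σ(b_i − a_i)² = 54·1² + 256·10² = 25654.
c = 2t² / 25654 = 2·308² / 25654 = 7.3956.

7.396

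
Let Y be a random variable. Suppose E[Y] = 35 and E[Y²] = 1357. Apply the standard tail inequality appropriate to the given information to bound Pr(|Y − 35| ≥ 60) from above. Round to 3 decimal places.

The first two moments determine the variance, so Chebyshev's inequality is the sharpest standard bound available.
Var(Y) = E[Y²] − (E[Y])² = 1357 − 1225 = 132.
Chebyshev's inequality: Pr(|Y − μ| ≥ t) ≤ Var(Y)/t² = 132/3600 = 0.0367.

0.037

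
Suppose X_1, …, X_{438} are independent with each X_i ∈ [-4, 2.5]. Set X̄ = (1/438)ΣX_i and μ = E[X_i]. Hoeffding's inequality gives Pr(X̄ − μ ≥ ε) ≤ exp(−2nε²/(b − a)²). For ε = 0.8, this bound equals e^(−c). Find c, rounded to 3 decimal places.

13.270

c = 2nε²/(b − a)² = 2·438·0.8² / 6.5² = 13.2696.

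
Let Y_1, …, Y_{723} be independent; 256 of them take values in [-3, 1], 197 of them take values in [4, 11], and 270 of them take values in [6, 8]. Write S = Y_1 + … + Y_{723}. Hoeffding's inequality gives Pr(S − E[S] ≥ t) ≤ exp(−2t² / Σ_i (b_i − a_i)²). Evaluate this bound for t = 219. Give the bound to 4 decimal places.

Σ(b_i − a_i)² = 256·4² + 197·7² + 270·2² = 14829.
Exponent = 2·219² / 14829 = 6.46854.
Bound = exp(−6.46854) = 0.00155.

0.0016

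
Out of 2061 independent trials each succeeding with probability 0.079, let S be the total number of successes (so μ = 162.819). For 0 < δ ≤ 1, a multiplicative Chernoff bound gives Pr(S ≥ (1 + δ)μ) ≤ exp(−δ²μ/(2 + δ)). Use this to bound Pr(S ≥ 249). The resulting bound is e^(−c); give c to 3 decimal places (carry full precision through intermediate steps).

Write 249 = (1 + δ)μ, so δ = 249/162.819 − 1 = 0.5293055…
Then the exponent is δ²μ/(2 + δ) = (249 − μ)² / (μ·(2 + δ)) = 18.035022.

18.035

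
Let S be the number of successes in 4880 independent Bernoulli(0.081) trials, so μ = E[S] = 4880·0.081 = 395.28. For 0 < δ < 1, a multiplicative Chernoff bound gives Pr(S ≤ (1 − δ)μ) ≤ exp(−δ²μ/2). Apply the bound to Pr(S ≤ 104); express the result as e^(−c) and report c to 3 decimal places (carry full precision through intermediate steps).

Write 104 = (1 − δ)μ, so δ = 1 − 104/395.28 = 0.7368954…
Then the exponent is δ²μ/2 = (μ − 104)²/(2μ) = 107.321441.

107.321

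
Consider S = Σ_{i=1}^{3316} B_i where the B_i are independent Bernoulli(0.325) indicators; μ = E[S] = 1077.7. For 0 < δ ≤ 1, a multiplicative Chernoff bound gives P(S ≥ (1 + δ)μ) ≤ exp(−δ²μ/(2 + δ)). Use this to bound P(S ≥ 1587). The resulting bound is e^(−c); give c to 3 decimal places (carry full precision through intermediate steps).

97.342

Write 1587 = (1 + δ)μ, so δ = 1587/1077.7 − 1 = 0.4725805…
Then the exponent is δ²μ/(2 + δ) = (1587 − μ)² / (μ·(2 + δ)) = 97.341723.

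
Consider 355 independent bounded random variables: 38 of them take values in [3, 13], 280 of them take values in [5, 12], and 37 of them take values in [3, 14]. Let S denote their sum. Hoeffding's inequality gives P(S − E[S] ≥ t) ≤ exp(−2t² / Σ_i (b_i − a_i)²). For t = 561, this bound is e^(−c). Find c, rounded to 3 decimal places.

28.615

Σ(b_i − a_i)² = 38·10² + 280·7² + 37·11² = 21997.
c = 2t² / 21997 = 2·561² / 21997 = 28.6149.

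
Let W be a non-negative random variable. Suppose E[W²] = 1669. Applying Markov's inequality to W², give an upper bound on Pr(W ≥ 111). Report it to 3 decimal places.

0.135

Since W ≥ 0, the event {W ≥ 111} is the same as {W² ≥ 12321}.
Markov's inequality applied to W² gives Pr(W² ≥ 12321) ≤ E[W²]/12321 = 1669/12321 = 0.1355.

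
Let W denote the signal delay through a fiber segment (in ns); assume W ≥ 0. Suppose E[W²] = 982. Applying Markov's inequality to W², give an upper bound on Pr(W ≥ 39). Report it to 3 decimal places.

0.646

Since W ≥ 0, the event {W ≥ 39} is the same as {W² ≥ 1521}.
Markov's inequality applied to W² gives Pr(W² ≥ 1521) ≤ E[W²]/1521 = 982/1521 = 0.6456.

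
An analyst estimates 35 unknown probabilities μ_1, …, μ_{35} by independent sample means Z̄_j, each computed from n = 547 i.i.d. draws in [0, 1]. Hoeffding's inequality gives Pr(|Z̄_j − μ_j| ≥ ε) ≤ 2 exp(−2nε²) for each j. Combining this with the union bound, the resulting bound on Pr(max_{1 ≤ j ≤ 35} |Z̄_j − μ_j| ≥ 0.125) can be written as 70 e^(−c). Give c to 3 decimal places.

Union bound over the 35 events: Pr(max_{1 ≤ j ≤ 35} |Z̄_j − μ_j| ≥ 0.125) ≤ 35·2·exp(−2nε²) = 70 exp(−2·547·0.125²).
So c = 2·547·0.125² = 17.0938.

17.094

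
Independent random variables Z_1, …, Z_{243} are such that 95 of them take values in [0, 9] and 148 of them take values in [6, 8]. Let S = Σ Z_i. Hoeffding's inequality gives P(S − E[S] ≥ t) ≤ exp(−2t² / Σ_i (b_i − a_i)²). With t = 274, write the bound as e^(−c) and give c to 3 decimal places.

18.119

Σ(b_i − a_i)² = 95·9² + 148·2² = 8287.
c = 2t² / 8287 = 2·274² / 8287 = 18.1190.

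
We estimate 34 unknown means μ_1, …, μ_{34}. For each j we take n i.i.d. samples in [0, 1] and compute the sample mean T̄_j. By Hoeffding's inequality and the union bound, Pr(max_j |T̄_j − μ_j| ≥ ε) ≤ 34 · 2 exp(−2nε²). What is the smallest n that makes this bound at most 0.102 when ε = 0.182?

99

Need 2·34·exp(−2nε²) ≤ 0.102, i.e. exp(−2nε²) ≤ 0.102/68.
So 2nε² ≥ ln(68/0.102) = 6.502290.
Hence n ≥ 6.502290/(2·0.182²) = 98.151.
The smallest integer n is 99.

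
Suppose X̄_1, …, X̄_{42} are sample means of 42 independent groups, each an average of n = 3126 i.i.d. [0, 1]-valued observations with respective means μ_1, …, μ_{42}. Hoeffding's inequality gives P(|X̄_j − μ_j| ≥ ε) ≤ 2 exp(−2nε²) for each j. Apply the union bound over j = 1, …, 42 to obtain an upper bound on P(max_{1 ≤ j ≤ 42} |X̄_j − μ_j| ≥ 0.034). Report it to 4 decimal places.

Per-experiment Hoeffding bound: 2·exp(−2·3126·0.034²) = 2·exp(−7.22731) = 0.0014529.
Union bound over 42 events: 42·0.0014529 = 0.06102.

0.0610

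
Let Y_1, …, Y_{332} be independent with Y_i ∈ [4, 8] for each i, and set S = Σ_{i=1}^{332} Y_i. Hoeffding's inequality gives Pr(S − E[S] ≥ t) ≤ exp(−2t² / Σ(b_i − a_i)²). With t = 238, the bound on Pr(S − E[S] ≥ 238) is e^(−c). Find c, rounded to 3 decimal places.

Σ(b_i − a_i)² = 332·(4)² = 5312.
c = 2t²/5312 = 2·238²/5312 = 21.3268.

21.327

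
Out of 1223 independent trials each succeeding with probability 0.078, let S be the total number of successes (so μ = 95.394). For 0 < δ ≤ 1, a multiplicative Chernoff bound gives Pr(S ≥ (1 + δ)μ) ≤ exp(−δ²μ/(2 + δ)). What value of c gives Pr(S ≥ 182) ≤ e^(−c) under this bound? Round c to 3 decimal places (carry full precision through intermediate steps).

Write 182 = (1 + δ)μ, so δ = 182/95.394 − 1 = 0.9078768…
Then the exponent is δ²μ/(2 + δ) = (182 − μ)² / (μ·(2 + δ)) = 27.039515.

27.040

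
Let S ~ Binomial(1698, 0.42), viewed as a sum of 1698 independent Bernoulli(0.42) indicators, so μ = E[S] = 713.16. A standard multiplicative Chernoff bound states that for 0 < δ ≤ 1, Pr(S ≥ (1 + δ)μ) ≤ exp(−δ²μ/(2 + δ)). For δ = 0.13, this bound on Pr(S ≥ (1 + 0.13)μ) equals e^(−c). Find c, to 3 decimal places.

c = δ²μ/(2 + δ) = 0.13²·713.16/(2 + 0.13) = 5.6584.

5.658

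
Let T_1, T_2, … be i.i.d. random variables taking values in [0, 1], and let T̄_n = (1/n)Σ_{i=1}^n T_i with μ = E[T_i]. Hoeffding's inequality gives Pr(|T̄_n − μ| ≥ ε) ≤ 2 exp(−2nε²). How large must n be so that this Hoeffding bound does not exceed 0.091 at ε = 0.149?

Require 2·exp(−2nε²) ≤ 0.091, i.e. 2nε² ≥ ln(2/0.091) = 3.090043.
So n ≥ 3.090043 / (2·0.149²) = 69.592.
The smallest integer n is 70.

70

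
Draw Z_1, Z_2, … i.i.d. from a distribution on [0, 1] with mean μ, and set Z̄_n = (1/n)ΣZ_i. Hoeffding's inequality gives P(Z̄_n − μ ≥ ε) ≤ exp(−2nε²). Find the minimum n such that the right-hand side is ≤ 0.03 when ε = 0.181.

Require exp(−2nε²) ≤ 0.03, i.e. 2nε² ≥ ln(1/0.03) = 3.506558.
So n ≥ 3.506558 / (2·0.181²) = 53.517.
The smallest integer n is 54.

54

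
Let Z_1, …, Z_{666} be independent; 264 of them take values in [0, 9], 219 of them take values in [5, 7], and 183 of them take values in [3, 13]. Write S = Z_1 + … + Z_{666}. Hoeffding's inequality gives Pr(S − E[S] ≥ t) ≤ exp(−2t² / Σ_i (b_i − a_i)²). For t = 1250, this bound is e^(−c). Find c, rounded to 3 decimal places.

Σ(b_i − a_i)² = 264·9² + 219·2² + 183·10² = 40560.
c = 2t² / 40560 = 2·1250² / 40560 = 77.0464.

77.046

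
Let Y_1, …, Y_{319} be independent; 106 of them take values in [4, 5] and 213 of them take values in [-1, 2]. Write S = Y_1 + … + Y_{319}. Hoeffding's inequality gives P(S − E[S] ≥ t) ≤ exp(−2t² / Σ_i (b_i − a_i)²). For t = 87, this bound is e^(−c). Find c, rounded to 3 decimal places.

7.483

Σ(b_i − a_i)² = 106·1² + 213·3² = 2023.
c = 2t² / 2023 = 2·87² / 2023 = 7.4829.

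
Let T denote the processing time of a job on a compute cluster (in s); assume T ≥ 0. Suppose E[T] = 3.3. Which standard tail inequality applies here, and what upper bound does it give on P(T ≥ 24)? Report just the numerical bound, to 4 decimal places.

Only the mean of a non-negative variable is known, so Markov's inequality is the applicable tail bound.
Markov's inequality: for a non-negative random variable, P(T ≥ a) ≤ E[T]/a.
Here E[T] = 3.3 and a = 24, so the bound is 3.3/24 = 0.1375.

0.1375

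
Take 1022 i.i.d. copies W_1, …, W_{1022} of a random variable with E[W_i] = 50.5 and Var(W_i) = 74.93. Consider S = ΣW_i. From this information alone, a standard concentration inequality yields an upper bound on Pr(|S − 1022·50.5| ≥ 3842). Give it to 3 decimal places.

0.005

With mean and variance of each term known, Chebyshev's inequality bounds the deviation of the sum (or sample mean).
Var(S) = n·Var(W_i) = 1022·74.93 = 76578.46.
Chebyshev: Pr(|S − 1022·50.5| ≥ 3842) ≤ Var(S)/3842² = 76578.46/14760964 = 0.0052.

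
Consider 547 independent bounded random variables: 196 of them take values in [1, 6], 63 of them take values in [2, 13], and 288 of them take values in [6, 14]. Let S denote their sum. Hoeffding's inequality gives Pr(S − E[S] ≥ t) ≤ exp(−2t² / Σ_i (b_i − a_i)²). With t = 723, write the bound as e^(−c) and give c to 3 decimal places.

33.773

Σ(b_i − a_i)² = 196·5² + 63·11² + 288·8² = 30955.
c = 2t² / 30955 = 2·723² / 30955 = 33.7735.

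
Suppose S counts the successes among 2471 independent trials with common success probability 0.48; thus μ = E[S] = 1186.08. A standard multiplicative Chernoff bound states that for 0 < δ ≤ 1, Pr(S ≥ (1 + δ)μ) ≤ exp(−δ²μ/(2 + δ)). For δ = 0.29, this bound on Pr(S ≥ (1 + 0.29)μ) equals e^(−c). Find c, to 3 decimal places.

43.559

c = δ²μ/(2 + δ) = 0.29²·1186.08/(2 + 0.29) = 43.5587.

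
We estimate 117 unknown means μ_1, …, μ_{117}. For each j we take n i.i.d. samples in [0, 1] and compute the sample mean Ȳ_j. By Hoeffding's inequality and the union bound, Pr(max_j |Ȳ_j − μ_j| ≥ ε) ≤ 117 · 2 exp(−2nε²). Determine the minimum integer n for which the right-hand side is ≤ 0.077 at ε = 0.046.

1895

Need 2·117·exp(−2nε²) ≤ 0.077, i.e. exp(−2nε²) ≤ 0.077/234.
So 2nε² ≥ ln(234/0.077) = 8.019271.
Hence n ≥ 8.019271/(2·0.046²) = 1894.913.
The smallest integer n is 1895.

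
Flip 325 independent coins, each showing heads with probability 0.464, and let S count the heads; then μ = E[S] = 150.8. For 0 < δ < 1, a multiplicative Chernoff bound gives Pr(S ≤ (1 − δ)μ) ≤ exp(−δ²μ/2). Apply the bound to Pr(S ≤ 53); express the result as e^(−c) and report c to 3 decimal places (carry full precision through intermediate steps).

31.714

Write 53 = (1 − δ)μ, so δ = 1 − 53/150.8 = 0.6485411…
Then the exponent is δ²μ/2 = (μ − 53)²/(2μ) = 31.713660.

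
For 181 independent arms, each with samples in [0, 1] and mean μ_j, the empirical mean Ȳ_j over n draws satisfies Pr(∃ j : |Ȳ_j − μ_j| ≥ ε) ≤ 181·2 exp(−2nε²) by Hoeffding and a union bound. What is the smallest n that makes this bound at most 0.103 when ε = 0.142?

203

Need 2·181·exp(−2nε²) ≤ 0.103, i.e. exp(−2nε²) ≤ 0.103/362.
So 2nε² ≥ ln(362/0.103) = 8.164671.
Hence n ≥ 8.164671/(2·0.142²) = 202.457.
The smallest integer n is 203.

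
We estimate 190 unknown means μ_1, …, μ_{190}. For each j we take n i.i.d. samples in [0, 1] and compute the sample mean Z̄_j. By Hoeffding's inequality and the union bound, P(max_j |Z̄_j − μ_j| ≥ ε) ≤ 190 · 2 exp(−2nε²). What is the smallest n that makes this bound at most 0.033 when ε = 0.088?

604

Need 2·190·exp(−2nε²) ≤ 0.033, i.e. exp(−2nε²) ≤ 0.033/380.
So 2nε² ≥ ln(380/0.033) = 9.351419.
Hence n ≥ 9.351419/(2·0.088²) = 603.785.
The smallest integer n is 604.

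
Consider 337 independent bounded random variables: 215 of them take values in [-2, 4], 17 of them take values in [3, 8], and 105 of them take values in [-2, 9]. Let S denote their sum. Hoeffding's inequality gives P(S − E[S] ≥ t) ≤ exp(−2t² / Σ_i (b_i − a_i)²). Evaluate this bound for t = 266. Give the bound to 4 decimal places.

0.0011

Σ(b_i − a_i)² = 215·6² + 17·5² + 105·11² = 20870.
Exponent = 2·266² / 20870 = 6.78064.
Bound = exp(−6.78064) = 0.00114.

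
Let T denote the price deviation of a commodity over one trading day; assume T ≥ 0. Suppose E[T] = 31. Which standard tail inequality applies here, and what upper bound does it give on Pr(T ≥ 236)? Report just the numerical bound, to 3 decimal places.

Only the mean of a non-negative variable is known, so Markov's inequality is the applicable tail bound.
Markov's inequality: for a non-negative random variable, Pr(T ≥ a) ≤ E[T]/a.
Here E[T] = 31 and a = 236, so the bound is 31/236 = 0.1314.

0.131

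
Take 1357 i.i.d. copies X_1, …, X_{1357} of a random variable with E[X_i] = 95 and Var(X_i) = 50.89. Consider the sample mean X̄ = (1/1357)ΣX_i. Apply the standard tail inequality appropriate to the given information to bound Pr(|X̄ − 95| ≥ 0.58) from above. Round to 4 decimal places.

With mean and variance of each term known, Chebyshev's inequality bounds the deviation of the sum (or sample mean).
Var(X̄) = Var(X_i)/n = 50.89/1357 = 0.037502.
Chebyshev: Pr(|X̄ − 95| ≥ 0.58) ≤ Var(X̄)/(0.58)² = 50.89/(1357·0.58²) = 0.1115.

0.1115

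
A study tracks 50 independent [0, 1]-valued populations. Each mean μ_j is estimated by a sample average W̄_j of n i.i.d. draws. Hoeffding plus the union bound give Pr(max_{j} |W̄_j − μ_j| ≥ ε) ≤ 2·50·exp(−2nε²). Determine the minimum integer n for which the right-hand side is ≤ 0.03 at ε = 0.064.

991

Need 2·50·exp(−2nε²) ≤ 0.03, i.e. exp(−2nε²) ≤ 0.03/100.
So 2nε² ≥ ln(100/0.03) = 8.111728.
Hence n ≥ 8.111728/(2·0.064²) = 990.201.
The smallest integer n is 991.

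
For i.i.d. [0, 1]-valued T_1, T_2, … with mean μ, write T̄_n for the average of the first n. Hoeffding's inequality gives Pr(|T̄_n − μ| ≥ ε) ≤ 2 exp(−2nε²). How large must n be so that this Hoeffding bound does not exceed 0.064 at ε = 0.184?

Require 2·exp(−2nε²) ≤ 0.064, i.e. 2nε² ≥ ln(2/0.064) = 3.442019.
So n ≥ 3.442019 / (2·0.184²) = 50.833.
The smallest integer n is 51.

51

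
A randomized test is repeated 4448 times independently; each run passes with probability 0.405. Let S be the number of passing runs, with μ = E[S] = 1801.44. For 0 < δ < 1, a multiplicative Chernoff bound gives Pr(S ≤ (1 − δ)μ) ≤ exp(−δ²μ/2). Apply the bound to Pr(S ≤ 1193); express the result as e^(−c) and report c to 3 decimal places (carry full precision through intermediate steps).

Write 1193 = (1 − δ)μ, so δ = 1 − 1193/1801.44 = 0.337752…
Then the exponent is δ²μ/2 = (μ − 1193)²/(2μ) = 102.750920.

102.751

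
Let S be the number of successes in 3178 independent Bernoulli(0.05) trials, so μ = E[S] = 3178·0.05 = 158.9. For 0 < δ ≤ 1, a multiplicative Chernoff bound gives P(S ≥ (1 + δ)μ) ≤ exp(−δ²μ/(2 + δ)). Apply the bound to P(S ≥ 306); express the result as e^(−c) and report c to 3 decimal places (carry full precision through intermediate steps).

46.544

Write 306 = (1 + δ)μ, so δ = 306/158.9 − 1 = 0.9257395…
Then the exponent is δ²μ/(2 + δ) = (306 − μ)² / (μ·(2 + δ)) = 46.544225.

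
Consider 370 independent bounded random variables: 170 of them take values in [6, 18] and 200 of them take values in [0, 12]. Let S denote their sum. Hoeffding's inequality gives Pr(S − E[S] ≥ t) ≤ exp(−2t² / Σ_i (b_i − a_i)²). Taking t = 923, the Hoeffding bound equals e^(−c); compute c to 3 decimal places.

31.979

Σ(b_i − a_i)² = 170·12² + 200·12² = 53280.
c = 2t² / 53280 = 2·923² / 53280 = 31.9793.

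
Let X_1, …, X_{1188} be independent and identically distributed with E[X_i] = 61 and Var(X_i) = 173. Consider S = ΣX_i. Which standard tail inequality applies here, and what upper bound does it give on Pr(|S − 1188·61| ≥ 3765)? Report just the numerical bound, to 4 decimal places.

0.0145

With mean and variance of each term known, Chebyshev's inequality bounds the deviation of the sum (or sample mean).
Var(S) = n·Var(X_i) = 1188·173 = 205524.
Chebyshev: Pr(|S − 1188·61| ≥ 3765) ≤ Var(S)/3765² = 205524/14175225 = 0.0145.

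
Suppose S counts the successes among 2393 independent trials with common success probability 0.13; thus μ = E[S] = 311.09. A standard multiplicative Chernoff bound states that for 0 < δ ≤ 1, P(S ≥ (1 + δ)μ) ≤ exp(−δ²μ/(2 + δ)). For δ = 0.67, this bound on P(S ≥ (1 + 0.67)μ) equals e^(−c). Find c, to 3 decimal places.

52.303

c = δ²μ/(2 + δ) = 0.67²·311.09/(2 + 0.67) = 52.3027.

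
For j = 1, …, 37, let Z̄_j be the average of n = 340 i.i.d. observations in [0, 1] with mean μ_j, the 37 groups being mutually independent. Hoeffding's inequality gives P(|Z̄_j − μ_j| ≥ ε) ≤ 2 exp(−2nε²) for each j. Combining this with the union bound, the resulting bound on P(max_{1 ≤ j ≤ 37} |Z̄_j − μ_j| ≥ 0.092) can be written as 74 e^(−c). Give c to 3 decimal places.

5.756

Union bound over the 37 events: P(max_{1 ≤ j ≤ 37} |Z̄_j − μ_j| ≥ 0.092) ≤ 37·2·exp(−2nε²) = 74 exp(−2·340·0.092²).
So c = 2·340·0.092² = 5.7555.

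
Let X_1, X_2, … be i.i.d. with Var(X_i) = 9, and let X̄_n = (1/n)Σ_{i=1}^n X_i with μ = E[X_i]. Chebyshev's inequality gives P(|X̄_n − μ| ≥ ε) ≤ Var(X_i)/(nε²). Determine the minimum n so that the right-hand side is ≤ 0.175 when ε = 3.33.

Require 9/(n·3.33²) ≤ 0.175, i.e. n ≥ 9/(0.175·3.33²) = 4.638.
The smallest integer n is 5.

5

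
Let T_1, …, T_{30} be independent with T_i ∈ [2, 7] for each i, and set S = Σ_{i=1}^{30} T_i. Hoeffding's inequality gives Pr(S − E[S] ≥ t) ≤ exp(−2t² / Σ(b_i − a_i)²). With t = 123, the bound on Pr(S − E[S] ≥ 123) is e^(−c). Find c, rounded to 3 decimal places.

40.344

Σ(b_i − a_i)² = 30·(5)² = 750.
c = 2t²/750 = 2·123²/750 = 40.3440.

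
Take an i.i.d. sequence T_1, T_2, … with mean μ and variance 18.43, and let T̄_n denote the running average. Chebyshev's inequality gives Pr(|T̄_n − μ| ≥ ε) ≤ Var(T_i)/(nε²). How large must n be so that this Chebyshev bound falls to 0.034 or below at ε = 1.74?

Require 18.43/(n·1.74²) ≤ 0.034, i.e. n ≥ 18.43/(0.034·1.74²) = 179.039.
The smallest integer n is 180.

180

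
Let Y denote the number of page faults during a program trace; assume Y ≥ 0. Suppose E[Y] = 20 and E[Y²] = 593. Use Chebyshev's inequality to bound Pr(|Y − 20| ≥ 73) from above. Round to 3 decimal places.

Var(Y) = E[Y²] − (E[Y])² = 593 − 400 = 193.
Chebyshev's inequality: Pr(|Y − μ| ≥ t) ≤ Var(Y)/t² = 193/5329 = 0.0362.

0.036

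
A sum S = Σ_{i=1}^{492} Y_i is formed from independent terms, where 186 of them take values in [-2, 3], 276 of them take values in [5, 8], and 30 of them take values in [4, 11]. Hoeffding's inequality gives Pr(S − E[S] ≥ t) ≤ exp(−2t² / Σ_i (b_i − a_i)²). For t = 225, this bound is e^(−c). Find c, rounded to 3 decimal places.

11.768

Σ(b_i − a_i)² = 186·5² + 276·3² + 30·7² = 8604.
c = 2t² / 8604 = 2·225² / 8604 = 11.7678.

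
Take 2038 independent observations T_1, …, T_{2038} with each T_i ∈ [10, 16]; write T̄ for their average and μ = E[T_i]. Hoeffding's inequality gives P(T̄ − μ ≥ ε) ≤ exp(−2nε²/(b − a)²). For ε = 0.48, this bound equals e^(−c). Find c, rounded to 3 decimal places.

c = 2nε²/(b − a)² = 2·2038·0.48² / 6² = 26.0864.

26.086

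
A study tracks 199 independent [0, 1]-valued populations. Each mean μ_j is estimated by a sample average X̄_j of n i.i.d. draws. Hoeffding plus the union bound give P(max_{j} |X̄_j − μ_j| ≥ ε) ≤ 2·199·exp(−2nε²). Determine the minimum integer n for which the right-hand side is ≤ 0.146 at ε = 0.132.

228

Need 2·199·exp(−2nε²) ≤ 0.146, i.e. exp(−2nε²) ≤ 0.146/398.
So 2nε² ≥ ln(398/0.146) = 7.910601.
Hence n ≥ 7.910601/(2·0.132²) = 227.003.
The smallest integer n is 228.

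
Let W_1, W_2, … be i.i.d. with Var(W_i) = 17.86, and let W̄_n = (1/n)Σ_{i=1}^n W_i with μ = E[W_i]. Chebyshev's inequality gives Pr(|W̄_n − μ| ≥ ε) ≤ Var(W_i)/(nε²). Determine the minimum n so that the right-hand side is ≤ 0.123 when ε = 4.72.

Require 17.86/(n·4.72²) ≤ 0.123, i.e. n ≥ 17.86/(0.123·4.72²) = 6.518.
The smallest integer n is 7.

7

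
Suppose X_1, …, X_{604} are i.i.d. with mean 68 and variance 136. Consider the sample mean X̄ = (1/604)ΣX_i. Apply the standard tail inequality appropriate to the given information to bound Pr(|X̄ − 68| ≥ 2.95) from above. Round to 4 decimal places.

With mean and variance of each term known, Chebyshev's inequality bounds the deviation of the sum (or sample mean).
Var(X̄) = Var(X_i)/n = 136/604 = 0.22517.
Chebyshev: Pr(|X̄ − 68| ≥ 2.95) ≤ Var(X̄)/(2.95)² = 136/(604·2.95²) = 0.0259.

0.0259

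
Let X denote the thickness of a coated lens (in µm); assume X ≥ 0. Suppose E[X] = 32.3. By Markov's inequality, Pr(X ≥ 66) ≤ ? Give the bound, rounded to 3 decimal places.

0.489

Markov's inequality: for a non-negative random variable, Pr(X ≥ a) ≤ E[X]/a.
Here E[X] = 32.3 and a = 66, so the bound is 32.3/66 = 0.4894.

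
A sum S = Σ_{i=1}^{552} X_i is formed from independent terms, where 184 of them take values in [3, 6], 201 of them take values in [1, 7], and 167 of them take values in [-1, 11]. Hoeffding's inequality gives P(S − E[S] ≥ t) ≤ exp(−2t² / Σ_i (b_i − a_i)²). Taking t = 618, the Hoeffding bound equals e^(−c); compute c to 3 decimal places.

23.189

Σ(b_i − a_i)² = 184·3² + 201·6² + 167·12² = 32940.
c = 2t² / 32940 = 2·618² / 32940 = 23.1891.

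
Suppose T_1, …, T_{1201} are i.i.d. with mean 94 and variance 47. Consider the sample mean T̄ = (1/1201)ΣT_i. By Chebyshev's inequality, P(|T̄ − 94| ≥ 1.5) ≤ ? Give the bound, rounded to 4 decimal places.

0.0174

Var(T̄) = Var(T_i)/n = 47/1201 = 0.039134.
Chebyshev: P(|T̄ − 94| ≥ 1.5) ≤ Var(T̄)/(1.5)² = 47/(1201·1.5²) = 0.0174.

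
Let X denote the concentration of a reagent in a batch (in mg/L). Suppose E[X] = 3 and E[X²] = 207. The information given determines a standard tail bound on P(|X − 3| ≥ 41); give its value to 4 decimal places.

The first two moments determine the variance, so Chebyshev's inequality is the sharpest standard bound available.
Var(X) = E[X²] − (E[X])² = 207 − 9 = 198.
Chebyshev's inequality: P(|X − μ| ≥ t) ≤ Var(X)/t² = 198/1681 = 0.1178.

0.1178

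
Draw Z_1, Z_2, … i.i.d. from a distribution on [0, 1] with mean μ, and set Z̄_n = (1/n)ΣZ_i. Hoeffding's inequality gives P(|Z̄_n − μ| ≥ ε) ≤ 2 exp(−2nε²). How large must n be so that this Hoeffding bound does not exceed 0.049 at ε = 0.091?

224

Require 2·exp(−2nε²) ≤ 0.049, i.e. 2nε² ≥ ln(2/0.049) = 3.709082.
So n ≥ 3.709082 / (2·0.091²) = 223.951.
The smallest integer n is 224.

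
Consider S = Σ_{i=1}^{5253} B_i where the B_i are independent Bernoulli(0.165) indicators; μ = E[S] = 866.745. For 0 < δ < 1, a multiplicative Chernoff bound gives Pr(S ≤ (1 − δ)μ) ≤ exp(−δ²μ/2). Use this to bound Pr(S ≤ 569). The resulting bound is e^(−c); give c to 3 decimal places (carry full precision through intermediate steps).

51.141

Write 569 = (1 − δ)μ, so δ = 1 − 569/866.745 = 0.3435209…
Then the exponent is δ²μ/2 = (μ − 569)²/(2μ) = 51.140811.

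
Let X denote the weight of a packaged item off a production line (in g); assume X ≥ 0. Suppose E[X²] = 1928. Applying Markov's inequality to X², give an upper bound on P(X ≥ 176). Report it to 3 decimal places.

0.062

Since X ≥ 0, the event {X ≥ 176} is the same as {X² ≥ 30976}.
Markov's inequality applied to X² gives P(X² ≥ 30976) ≤ E[X²]/30976 = 1928/30976 = 0.0622.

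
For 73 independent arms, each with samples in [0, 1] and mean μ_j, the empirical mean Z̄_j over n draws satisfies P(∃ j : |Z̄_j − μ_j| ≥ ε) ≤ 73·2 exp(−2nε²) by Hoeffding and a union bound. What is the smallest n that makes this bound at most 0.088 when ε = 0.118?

267

Need 2·73·exp(−2nε²) ≤ 0.088, i.e. exp(−2nε²) ≤ 0.088/146.
So 2nε² ≥ ln(146/0.088) = 7.414025.
Hence n ≥ 7.414025/(2·0.118²) = 266.232.
The smallest integer n is 267.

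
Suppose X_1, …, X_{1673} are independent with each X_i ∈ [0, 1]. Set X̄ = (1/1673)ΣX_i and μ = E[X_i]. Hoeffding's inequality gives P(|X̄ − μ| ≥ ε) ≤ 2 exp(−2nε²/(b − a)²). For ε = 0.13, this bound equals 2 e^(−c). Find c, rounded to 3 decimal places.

c = 2nε²/(b − a)² = 2·1673·0.13² / 1² = 56.5474.

56.547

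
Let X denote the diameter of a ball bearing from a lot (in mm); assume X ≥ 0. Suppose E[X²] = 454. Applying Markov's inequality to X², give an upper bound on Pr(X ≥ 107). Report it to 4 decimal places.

Since X ≥ 0, the event {X ≥ 107} is the same as {X² ≥ 11449}.
Markov's inequality applied to X² gives Pr(X² ≥ 11449) ≤ E[X²]/11449 = 454/11449 = 0.0397.

0.0397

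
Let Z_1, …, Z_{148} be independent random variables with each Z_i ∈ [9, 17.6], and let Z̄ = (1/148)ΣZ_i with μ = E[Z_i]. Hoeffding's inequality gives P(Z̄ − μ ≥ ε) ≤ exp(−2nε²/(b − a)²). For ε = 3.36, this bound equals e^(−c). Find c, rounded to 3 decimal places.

45.183

c = 2nε²/(b − a)² = 2·148·3.36² / 8.6² = 45.1828.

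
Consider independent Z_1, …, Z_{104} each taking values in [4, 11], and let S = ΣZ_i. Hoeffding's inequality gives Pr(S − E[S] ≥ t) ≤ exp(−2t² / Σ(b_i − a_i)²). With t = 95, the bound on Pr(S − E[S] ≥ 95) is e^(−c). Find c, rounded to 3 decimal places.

3.542

Σ(b_i − a_i)² = 104·(7)² = 5096.
c = 2t²/5096 = 2·95²/5096 = 3.5420.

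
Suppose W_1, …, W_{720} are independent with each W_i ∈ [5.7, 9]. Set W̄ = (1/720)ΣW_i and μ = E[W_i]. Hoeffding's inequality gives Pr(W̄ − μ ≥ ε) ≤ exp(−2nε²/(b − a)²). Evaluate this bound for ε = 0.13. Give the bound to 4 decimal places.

0.1070

Exponent: 2nε²/(b − a)² = 2·720·0.13² / 3.3² = 2.23471.
Bound = exp(−2.23471) = 0.10702.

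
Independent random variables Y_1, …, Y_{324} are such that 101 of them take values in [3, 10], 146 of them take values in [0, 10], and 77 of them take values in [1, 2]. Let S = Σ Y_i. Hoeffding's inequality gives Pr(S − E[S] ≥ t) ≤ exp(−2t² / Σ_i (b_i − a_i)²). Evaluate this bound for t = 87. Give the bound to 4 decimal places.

0.4624

Σ(b_i − a_i)² = 101·7² + 146·10² + 77·1² = 19626.
Exponent = 2·87² / 19626 = 0.77132.
Bound = exp(−0.77132) = 0.46240.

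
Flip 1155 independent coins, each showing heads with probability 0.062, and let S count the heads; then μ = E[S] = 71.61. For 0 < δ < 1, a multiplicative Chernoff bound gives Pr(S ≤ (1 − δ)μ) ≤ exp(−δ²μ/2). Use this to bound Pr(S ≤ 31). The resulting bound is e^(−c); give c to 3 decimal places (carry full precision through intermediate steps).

11.515

Write 31 = (1 − δ)μ, so δ = 1 − 31/71.61 = 0.5670996…
Then the exponent is δ²μ/2 = (μ − 31)²/(2μ) = 11.514957.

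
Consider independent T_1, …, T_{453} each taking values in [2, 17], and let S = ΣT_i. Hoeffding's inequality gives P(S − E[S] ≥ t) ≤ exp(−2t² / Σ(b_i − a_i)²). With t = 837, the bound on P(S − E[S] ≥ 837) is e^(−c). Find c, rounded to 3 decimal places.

13.747

Σ(b_i − a_i)² = 453·(15)² = 101925.
c = 2t²/101925 = 2·837²/101925 = 13.7468.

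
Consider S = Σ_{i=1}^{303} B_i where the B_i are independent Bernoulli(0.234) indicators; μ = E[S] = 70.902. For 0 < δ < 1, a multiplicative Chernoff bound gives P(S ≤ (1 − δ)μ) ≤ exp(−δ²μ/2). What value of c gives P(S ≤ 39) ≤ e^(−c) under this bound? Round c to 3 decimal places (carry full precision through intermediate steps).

7.177

Write 39 = (1 − δ)μ, so δ = 1 − 39/70.902 = 0.449945…
Then the exponent is δ²μ/2 = (μ − 39)²/(2μ) = 7.177073.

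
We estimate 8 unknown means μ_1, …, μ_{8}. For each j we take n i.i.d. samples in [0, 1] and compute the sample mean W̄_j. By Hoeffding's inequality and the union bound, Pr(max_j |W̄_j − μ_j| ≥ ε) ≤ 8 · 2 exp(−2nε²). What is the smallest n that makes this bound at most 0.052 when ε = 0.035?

2339

Need 2·8·exp(−2nε²) ≤ 0.052, i.e. exp(−2nε²) ≤ 0.052/16.
So 2nε² ≥ ln(16/0.052) = 5.729100.
Hence n ≥ 5.729100/(2·0.035²) = 2338.408.
The smallest integer n is 2339.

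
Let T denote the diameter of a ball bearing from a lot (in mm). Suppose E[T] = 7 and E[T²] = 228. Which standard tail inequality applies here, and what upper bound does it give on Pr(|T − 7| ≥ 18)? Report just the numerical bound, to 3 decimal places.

The first two moments determine the variance, so Chebyshev's inequality is the sharpest standard bound available.
Var(T) = E[T²] − (E[T])² = 228 − 49 = 179.
Chebyshev's inequality: Pr(|T − μ| ≥ t) ≤ Var(T)/t² = 179/324 = 0.5525.

0.552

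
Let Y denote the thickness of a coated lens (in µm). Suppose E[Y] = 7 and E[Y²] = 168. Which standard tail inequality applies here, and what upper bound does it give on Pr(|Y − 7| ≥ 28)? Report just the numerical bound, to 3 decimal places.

The first two moments determine the variance, so Chebyshev's inequality is the sharpest standard bound available.
Var(Y) = E[Y²] − (E[Y])² = 168 − 49 = 119.
Chebyshev's inequality: Pr(|Y − μ| ≥ t) ≤ Var(Y)/t² = 119/784 = 0.1518.

0.152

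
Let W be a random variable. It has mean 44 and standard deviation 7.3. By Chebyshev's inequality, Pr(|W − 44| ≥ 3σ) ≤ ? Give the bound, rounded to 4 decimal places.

Chebyshev: Pr(|W − μ| ≥ t) ≤ Var(W)/t².
Var(W) = σ² = 7.3² = 53.29.
t = 3·7.3 = 21.9.
Bound = 53.29 / 479.61 = 0.1111.

0.1111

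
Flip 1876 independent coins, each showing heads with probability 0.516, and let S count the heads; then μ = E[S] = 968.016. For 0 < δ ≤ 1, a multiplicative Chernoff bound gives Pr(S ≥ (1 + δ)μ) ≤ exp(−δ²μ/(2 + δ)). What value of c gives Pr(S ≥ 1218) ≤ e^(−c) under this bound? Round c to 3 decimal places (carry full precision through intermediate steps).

Write 1218 = (1 + δ)μ, so δ = 1218/968.016 − 1 = 0.2582437…
Then the exponent is δ²μ/(2 + δ) = (1218 − μ)² / (μ·(2 + δ)) = 28.587165.

28.587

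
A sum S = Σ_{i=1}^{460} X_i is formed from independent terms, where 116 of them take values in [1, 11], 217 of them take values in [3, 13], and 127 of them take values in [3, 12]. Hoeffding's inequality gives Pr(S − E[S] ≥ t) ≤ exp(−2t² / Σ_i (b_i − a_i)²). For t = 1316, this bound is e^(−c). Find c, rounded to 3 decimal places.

Σ(b_i − a_i)² = 116·10² + 217·10² + 127·9² = 43587.
c = 2t² / 43587 = 2·1316² / 43587 = 79.4666.

79.467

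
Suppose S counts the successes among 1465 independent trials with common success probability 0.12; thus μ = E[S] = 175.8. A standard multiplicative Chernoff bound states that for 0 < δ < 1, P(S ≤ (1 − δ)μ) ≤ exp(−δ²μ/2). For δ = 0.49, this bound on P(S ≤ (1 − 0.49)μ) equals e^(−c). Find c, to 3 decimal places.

21.105

c = δ²μ/2 = 0.49²·175.8/2 = 21.1048.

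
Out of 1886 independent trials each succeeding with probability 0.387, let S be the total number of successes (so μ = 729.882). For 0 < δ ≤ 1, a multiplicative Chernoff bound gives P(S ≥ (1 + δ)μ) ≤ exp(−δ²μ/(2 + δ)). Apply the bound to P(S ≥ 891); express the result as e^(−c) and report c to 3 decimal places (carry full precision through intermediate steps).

Write 891 = (1 + δ)μ, so δ = 891/729.882 − 1 = 0.2207453…
Then the exponent is δ²μ/(2 + δ) = (891 − μ)² / (μ·(2 + δ)) = 16.015361.

16.015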